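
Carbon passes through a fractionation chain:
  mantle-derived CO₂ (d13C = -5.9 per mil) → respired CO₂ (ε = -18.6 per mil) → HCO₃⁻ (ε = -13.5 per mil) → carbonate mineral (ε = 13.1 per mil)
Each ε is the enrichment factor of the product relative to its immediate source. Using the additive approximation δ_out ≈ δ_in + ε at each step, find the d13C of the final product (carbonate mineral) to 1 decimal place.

-24.9 per mil

step 1: δ ≈ -5.9 + (-18.6) = -24.5 per mil
step 2: δ ≈ -24.5 + (-13.5) = -38.0 per mil
step 3: δ ≈ -38.0 + (13.1) = -24.9 per mil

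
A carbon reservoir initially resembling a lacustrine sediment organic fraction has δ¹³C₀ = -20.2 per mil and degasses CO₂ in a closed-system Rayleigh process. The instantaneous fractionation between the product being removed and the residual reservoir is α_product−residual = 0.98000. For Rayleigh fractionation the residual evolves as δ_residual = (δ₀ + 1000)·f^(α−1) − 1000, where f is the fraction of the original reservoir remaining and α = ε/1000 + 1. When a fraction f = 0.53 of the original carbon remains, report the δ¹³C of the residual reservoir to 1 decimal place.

Rayleigh residual: δ_res = (δ₀ + 1000)·f^(α−1) − 1000
α − 1 = -0.02000
f^(α−1) = 0.53^(-0.02000) = 1.012779
δ_res = (-20.2 + 1000) × 1.012779 − 1000 = 992.320 − 1000 = -7.68 per mil

-7.7 per mil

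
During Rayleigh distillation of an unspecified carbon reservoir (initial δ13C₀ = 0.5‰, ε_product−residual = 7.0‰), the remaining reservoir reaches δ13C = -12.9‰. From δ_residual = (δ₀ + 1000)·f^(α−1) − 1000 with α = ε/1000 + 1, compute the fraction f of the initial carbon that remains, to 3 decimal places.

0.146

α − 1 = ε/1000 = 0.0070
(δ_res + 1000)/(δ₀ + 1000) = (-12.9 + 1000)/(0.5 + 1000) = 987.1/1000.5 = 0.986607
f = 0.986607^(1/0.0070) = exp(ln(0.986607)/0.0070) = exp(-0.01348/0.0070)
f = exp(-1.9263) = 0.1457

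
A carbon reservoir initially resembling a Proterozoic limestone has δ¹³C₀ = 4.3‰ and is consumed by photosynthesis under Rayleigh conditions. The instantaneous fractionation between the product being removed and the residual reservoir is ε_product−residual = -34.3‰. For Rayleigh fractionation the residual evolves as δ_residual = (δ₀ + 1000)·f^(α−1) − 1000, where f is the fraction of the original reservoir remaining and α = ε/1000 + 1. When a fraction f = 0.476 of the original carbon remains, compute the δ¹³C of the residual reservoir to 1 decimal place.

30.2‰

Rayleigh residual: δ_res = (δ₀ + 1000)·f^(α−1) − 1000
α = ε/1000 + 1 = 0.96570, so α − 1 = -0.03430
f^(α−1) = 0.476^(-0.03430) = 1.025789
δ_res = (4.3 + 1000) × 1.025789 − 1000 = 1030.200 − 1000 = 30.20‰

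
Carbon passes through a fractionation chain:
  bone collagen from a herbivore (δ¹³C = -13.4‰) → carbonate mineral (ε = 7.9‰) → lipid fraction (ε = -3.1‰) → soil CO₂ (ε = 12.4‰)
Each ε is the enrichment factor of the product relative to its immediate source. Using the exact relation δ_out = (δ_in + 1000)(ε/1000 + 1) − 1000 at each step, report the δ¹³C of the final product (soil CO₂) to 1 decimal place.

3.6‰

step 1: δ = (-13.40 + 1000)·(7.9/1000 + 1) − 1000 = -5.61‰
step 2: δ = (-5.61 + 1000)·(-3.1/1000 + 1) − 1000 = -8.69‰
step 3: δ = (-8.69 + 1000)·(12.4/1000 + 1) − 1000 = 3.60‰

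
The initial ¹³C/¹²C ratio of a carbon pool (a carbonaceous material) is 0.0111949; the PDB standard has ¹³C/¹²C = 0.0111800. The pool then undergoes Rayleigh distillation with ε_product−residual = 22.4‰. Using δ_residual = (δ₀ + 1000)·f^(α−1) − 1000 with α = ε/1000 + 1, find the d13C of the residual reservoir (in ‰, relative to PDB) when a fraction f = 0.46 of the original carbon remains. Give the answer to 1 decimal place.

δ₀ = (0.0111949/0.0111800 − 1)×1000 = (1.001333 − 1)×1000 = 1.333‰
α − 1 = ε/1000 = 0.0224
f^(α−1) = 0.46^(0.0224) = 0.982756
δ_res = (1.333 + 1000) × 0.982756 − 1000 = 984.066 − 1000 = -15.93‰

-15.9‰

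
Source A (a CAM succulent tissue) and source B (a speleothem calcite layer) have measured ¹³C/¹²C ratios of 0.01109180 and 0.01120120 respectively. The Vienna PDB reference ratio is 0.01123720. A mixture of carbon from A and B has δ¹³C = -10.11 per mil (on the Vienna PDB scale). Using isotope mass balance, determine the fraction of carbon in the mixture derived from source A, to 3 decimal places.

0.709

δ_A = (0.01109180/0.01123720 − 1)×1000 = (0.987061 − 1)×1000 = -12.939 per mil
δ_B = (0.01120120/0.01123720 − 1)×1000 = (0.996796 − 1)×1000 = -3.204 per mil
f_A = (δ_mix − δ_B)/(δ_A − δ_B) = (-10.11 − (-3.204))/(-12.939 − (-3.204))
f_A = -6.906 / -9.736 = 0.7094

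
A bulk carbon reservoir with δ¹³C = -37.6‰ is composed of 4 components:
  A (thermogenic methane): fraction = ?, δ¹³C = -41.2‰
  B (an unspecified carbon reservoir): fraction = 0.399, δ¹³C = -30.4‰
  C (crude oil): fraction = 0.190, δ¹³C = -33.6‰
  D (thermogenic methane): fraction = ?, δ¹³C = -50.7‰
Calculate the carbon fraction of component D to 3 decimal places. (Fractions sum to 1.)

0.227

Let f_D and f_A be the unknown fractions; fractions sum to 1 so f_D + f_A = 0.411.
Mass balance: Σ fᵢ·δᵢ = δ_bulk ⇒ f_D·(-50.7) + f_A·(-41.2) = -37.6 − (-18.514) = -19.086
Substitute f_A = 0.411 − f_D:
f_D·(-50.7 − -41.2) = -19.086 − 0.411×(-41.2) = -2.153
f_D = -2.153 / -9.5 = 0.2267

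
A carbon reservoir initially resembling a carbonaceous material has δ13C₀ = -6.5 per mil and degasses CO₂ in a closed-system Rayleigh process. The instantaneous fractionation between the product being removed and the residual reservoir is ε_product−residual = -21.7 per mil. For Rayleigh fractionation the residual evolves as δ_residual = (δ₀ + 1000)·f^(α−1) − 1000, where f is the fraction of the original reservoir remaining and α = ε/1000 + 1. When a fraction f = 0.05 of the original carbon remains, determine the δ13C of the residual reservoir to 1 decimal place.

60.2 per mil

Rayleigh residual: δ_res = (δ₀ + 1000)·f^(α−1) − 1000
α = ε/1000 + 1 = 0.97830, so α − 1 = -0.02170
f^(α−1) = 0.05^(-0.02170) = 1.067167
δ_res = (-6.5 + 1000) × 1.067167 − 1000 = 1060.230 − 1000 = 60.23 per mil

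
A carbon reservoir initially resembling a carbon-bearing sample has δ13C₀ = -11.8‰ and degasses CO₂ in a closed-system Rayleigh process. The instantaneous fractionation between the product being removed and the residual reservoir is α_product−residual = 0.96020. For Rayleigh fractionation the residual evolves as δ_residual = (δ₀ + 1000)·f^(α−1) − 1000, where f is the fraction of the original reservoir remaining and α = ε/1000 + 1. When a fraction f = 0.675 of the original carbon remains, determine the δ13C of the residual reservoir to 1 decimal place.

3.8‰

Rayleigh residual: δ_res = (δ₀ + 1000)·f^(α−1) − 1000
α − 1 = -0.03980
f^(α−1) = 0.675^(-0.03980) = 1.015766
δ_res = (-11.8 + 1000) × 1.015766 − 1000 = 1003.780 − 1000 = 3.78‰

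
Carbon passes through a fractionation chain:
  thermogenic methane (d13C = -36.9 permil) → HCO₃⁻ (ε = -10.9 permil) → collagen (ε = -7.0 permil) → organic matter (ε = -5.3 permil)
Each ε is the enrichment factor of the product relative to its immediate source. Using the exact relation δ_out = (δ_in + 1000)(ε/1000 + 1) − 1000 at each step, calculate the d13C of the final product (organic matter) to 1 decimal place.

step 1: δ = (-36.90 + 1000)·(-10.9/1000 + 1) − 1000 = -47.40 permil
step 2: δ = (-47.40 + 1000)·(-7.0/1000 + 1) − 1000 = -54.07 permil
step 3: δ = (-54.07 + 1000)·(-5.3/1000 + 1) − 1000 = -59.08 permil

-59.1 permil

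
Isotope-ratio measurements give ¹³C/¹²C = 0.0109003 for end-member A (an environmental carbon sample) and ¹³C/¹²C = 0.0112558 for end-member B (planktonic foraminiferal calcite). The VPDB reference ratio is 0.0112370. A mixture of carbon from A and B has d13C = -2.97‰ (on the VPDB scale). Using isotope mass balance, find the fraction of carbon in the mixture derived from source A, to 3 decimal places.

0.147

δ_A = (0.0109003/0.0112370 − 1)×1000 = (0.970036 − 1)×1000 = -29.964‰
δ_B = (0.0112558/0.0112370 − 1)×1000 = (1.001673 − 1)×1000 = 1.673‰
f_A = (δ_mix − δ_B)/(δ_A − δ_B) = (-2.97 − (1.673))/(-29.964 − (1.673))
f_A = -4.643 / -31.637 = 0.1468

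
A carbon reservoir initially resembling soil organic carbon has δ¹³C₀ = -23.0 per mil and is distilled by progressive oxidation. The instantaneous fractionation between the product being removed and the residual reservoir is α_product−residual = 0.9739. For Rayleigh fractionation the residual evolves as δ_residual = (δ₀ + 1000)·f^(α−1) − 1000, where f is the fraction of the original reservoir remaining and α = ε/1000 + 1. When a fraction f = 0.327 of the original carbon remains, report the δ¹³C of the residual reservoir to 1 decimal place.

Rayleigh residual: δ_res = (δ₀ + 1000)·f^(α−1) − 1000
α − 1 = -0.02610
f^(α−1) = 0.327^(-0.02610) = 1.029604
δ_res = (-23.0 + 1000) × 1.029604 − 1000 = 1005.923 − 1000 = 5.92 per mil

5.9 per mil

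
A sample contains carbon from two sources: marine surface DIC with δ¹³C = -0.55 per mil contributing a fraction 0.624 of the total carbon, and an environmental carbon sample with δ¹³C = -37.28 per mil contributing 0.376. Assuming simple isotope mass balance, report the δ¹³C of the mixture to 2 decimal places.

-14.36 per mil

δ_mix = f_A·δ_A + f_B·δ_B
δ_mix = 0.624 × (-0.55) + 0.376 × (-37.28)
δ_mix = -0.343 + -14.017 = -14.360 per mil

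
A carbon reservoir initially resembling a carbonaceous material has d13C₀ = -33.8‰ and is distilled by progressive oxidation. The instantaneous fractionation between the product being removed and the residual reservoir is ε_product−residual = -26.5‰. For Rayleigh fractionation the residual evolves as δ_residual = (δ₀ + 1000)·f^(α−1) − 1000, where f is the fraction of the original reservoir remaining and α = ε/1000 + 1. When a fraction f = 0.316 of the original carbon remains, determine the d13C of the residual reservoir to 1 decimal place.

Rayleigh residual: δ_res = (δ₀ + 1000)·f^(α−1) − 1000
α = ε/1000 + 1 = 0.97350, so α − 1 = -0.02650
f^(α−1) = 0.316^(-0.02650) = 1.030999
δ_res = (-33.8 + 1000) × 1.030999 − 1000 = 996.151 − 1000 = -3.85‰

-3.8‰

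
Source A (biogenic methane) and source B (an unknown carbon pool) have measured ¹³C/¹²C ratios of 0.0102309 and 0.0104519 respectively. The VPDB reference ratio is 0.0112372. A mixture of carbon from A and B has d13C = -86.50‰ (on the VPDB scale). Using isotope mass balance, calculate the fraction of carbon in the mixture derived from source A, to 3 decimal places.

δ_A = (0.0102309/0.0112372 − 1)×1000 = (0.910449 − 1)×1000 = -89.551‰
δ_B = (0.0104519/0.0112372 − 1)×1000 = (0.930116 − 1)×1000 = -69.884‰
f_A = (δ_mix − δ_B)/(δ_A − δ_B) = (-86.50 − (-69.884))/(-89.551 − (-69.884))
f_A = -16.616 / -19.667 = 0.8449

0.845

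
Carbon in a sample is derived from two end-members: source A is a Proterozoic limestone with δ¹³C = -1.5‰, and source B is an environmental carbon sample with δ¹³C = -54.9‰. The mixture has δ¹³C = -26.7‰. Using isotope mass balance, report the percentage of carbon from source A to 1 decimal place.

52.8%

δ_mix = f_A·δ_A + (1 − f_A)·δ_B  ⇒  f_A = (δ_mix − δ_B)/(δ_A − δ_B)
f_A = (-26.7 − (-54.9)) / (-1.5 − (-54.9))
f_A = 28.2 / 53.4 = 0.5281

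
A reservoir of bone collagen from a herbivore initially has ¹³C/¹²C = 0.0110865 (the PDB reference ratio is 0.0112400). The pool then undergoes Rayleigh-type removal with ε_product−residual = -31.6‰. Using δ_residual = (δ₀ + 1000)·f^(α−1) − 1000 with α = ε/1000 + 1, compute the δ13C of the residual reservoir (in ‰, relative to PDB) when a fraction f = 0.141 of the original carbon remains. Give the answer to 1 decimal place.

49.3‰

δ₀ = (0.0110865/0.0112400 − 1)×1000 = (0.986343 − 1)×1000 = -13.657‰
α − 1 = ε/1000 = -0.0316
f^(α−1) = 0.141^(-0.0316) = 1.063860
δ_res = (-13.657 + 1000) × 1.063860 − 1000 = 1049.332 − 1000 = 49.33‰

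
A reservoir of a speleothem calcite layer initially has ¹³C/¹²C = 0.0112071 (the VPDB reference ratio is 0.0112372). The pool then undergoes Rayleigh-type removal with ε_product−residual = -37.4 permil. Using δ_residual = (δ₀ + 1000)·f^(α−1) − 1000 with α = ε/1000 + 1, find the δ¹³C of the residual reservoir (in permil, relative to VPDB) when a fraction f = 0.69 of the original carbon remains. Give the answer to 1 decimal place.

δ₀ = (0.0112071/0.0112372 − 1)×1000 = (0.997321 − 1)×1000 = -2.679 permil
α − 1 = ε/1000 = -0.0374
f^(α−1) = 0.69^(-0.0374) = 1.013975
δ_res = (-2.679 + 1000) × 1.013975 − 1000 = 1011.258 − 1000 = 11.26 permil

11.3 permil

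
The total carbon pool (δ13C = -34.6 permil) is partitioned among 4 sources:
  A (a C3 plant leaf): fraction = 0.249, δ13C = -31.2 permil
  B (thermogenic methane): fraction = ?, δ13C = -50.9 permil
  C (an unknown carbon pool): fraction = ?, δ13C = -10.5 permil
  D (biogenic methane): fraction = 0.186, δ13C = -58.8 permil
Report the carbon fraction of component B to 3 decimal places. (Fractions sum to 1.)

0.247

Let f_B and f_C be the unknown fractions; fractions sum to 1 so f_B + f_C = 0.565.
Mass balance: Σ fᵢ·δᵢ = δ_bulk ⇒ f_B·(-50.9) + f_C·(-10.5) = -34.6 − (-18.706) = -15.894
Substitute f_C = 0.565 − f_B:
f_B·(-50.9 − -10.5) = -15.894 − 0.565×(-10.5) = -9.962
f_B = -9.962 / -40.4 = 0.2466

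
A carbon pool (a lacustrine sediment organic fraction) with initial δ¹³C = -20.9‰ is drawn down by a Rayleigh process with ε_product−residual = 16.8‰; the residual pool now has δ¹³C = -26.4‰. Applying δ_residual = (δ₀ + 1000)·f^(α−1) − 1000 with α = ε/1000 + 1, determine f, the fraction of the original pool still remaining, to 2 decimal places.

α − 1 = ε/1000 = 0.0168
(δ_res + 1000)/(δ₀ + 1000) = (-26.4 + 1000)/(-20.9 + 1000) = 973.6/979.1 = 0.994383
f = 0.994383^(1/0.0168) = exp(ln(0.994383)/0.0168) = exp(-0.00563/0.0168)
f = exp(-0.3353) = 0.7151

0.72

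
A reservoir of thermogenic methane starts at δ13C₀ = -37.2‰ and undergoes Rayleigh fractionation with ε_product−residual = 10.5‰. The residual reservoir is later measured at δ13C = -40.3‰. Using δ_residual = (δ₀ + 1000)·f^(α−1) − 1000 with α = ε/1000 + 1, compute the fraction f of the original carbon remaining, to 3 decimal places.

0.736

α − 1 = ε/1000 = 0.0105
(δ_res + 1000)/(δ₀ + 1000) = (-40.3 + 1000)/(-37.2 + 1000) = 959.7/962.8 = 0.996780
f = 0.996780^(1/0.0105) = exp(ln(0.996780)/0.0105) = exp(-0.00322/0.0105)
f = exp(-0.3071) = 0.7355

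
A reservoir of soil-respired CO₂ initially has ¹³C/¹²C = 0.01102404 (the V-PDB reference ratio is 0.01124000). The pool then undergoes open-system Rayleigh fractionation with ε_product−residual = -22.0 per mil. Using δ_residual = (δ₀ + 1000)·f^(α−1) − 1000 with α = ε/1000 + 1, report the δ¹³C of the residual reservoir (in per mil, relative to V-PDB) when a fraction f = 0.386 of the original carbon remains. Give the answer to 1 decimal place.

1.5 per mil

δ₀ = (0.01102404/0.01124000 − 1)×1000 = (0.980786 − 1)×1000 = -19.214 per mil
α − 1 = ε/1000 = -0.0220
f^(α−1) = 0.386^(-0.0220) = 1.021163
δ_res = (-19.214 + 1000) × 1.021163 − 1000 = 1001.543 − 1000 = 1.54 per mil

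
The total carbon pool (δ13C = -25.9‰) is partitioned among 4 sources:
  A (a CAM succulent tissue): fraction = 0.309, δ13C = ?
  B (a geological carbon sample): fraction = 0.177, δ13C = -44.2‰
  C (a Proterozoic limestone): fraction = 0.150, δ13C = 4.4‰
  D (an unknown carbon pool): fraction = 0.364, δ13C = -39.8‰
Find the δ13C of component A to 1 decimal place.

-13.8‰

Isotope mass balance: δ_bulk = Σ fᵢ·δᵢ.
-25.9 = 0.309×δ_A + 0.177×(-44.2) + 0.150×(4.4) + 0.364×(-39.8)
0.309·δ_A = -25.9 − (-21.651) = -4.249
δ_A = -4.249 / 0.309 = -13.75‰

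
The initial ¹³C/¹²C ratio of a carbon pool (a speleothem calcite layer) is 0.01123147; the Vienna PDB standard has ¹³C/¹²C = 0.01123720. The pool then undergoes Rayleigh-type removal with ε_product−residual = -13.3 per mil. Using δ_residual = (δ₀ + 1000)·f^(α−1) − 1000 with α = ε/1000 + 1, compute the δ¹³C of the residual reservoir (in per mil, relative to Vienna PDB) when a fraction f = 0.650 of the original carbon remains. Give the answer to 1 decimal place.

δ₀ = (0.01123147/0.01123720 − 1)×1000 = (0.999490 − 1)×1000 = -0.510 per mil
α − 1 = ε/1000 = -0.0133
f^(α−1) = 0.650^(-0.0133) = 1.005746
δ_res = (-0.510 + 1000) × 1.005746 − 1000 = 1005.233 − 1000 = 5.23 per mil

5.2 per mil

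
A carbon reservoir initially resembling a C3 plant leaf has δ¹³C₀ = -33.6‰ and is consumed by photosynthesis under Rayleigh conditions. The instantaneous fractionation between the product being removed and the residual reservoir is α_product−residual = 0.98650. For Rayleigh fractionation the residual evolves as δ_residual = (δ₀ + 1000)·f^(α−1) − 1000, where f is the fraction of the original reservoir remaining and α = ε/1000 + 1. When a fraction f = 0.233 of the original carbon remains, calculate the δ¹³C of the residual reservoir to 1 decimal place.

-14.4‰

Rayleigh residual: δ_res = (δ₀ + 1000)·f^(α−1) − 1000
α − 1 = -0.01350
f^(α−1) = 0.233^(-0.01350) = 1.019860
δ_res = (-33.6 + 1000) × 1.019860 − 1000 = 985.593 − 1000 = -14.41‰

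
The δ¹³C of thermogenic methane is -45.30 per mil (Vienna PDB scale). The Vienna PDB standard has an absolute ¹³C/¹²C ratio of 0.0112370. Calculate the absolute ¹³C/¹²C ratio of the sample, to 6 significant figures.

0.0107280

R_sample = R_standard × (δ¹³C/1000 + 1)
R_sample = 0.0112370 × (-45.30/1000 + 1) = 0.0112370 × 0.954700
R_sample = 0.0107280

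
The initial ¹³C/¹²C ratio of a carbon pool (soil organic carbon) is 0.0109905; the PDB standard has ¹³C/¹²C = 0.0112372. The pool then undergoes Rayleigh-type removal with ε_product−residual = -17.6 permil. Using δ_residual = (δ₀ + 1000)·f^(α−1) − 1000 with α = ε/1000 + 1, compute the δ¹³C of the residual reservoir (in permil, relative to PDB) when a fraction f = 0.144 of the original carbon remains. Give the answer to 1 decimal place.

12.0 permil

δ₀ = (0.0109905/0.0112372 − 1)×1000 = (0.978046 − 1)×1000 = -21.954 permil
α − 1 = ε/1000 = -0.0176
f^(α−1) = 0.144^(-0.0176) = 1.034696
δ_res = (-21.954 + 1000) × 1.034696 − 1000 = 1011.981 − 1000 = 11.98 permil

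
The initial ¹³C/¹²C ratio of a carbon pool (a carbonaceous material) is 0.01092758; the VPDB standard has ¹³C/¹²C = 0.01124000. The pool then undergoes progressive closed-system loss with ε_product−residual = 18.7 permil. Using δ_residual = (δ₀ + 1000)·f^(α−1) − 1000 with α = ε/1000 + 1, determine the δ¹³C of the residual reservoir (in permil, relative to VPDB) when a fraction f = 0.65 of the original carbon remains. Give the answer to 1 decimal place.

δ₀ = (0.01092758/0.01124000 − 1)×1000 = (0.972205 − 1)×1000 = -27.795 permil
α − 1 = ε/1000 = 0.0187
f^(α−1) = 0.65^(0.0187) = 0.991977
δ_res = (-27.795 + 1000) × 0.991977 − 1000 = 964.404 − 1000 = -35.60 permil

-35.6 permil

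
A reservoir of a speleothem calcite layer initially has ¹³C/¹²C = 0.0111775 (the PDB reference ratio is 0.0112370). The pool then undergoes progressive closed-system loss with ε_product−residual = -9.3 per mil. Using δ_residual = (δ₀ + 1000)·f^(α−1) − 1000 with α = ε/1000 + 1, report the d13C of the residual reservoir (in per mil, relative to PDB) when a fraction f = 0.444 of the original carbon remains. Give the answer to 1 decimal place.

δ₀ = (0.0111775/0.0112370 − 1)×1000 = (0.994705 − 1)×1000 = -5.295 per mil
α − 1 = ε/1000 = -0.0093
f^(α−1) = 0.444^(-0.0093) = 1.007580
δ_res = (-5.295 + 1000) × 1.007580 − 1000 = 1002.244 − 1000 = 2.24 per mil

2.2 per mil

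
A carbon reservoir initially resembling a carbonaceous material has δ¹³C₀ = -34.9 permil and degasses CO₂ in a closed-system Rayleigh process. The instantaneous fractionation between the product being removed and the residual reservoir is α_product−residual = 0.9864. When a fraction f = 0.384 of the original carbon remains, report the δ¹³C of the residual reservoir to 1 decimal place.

Rayleigh residual: δ_res = (δ₀ + 1000)·f^(α−1) − 1000
α − 1 = -0.01360
f^(α−1) = 0.384^(-0.01360) = 1.013102
δ_res = (-34.9 + 1000) × 1.013102 − 1000 = 977.745 − 1000 = -22.26 permil

-22.3 permil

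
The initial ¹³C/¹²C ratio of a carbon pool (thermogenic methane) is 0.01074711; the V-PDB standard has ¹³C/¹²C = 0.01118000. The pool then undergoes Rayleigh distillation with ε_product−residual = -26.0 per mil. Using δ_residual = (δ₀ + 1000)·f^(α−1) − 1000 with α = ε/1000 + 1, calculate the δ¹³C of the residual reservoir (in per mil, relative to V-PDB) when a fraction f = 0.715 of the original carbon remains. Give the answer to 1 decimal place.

δ₀ = (0.01074711/0.01118000 − 1)×1000 = (0.961280 − 1)×1000 = -38.720 per mil
α − 1 = ε/1000 = -0.0260
f^(α−1) = 0.715^(-0.0260) = 1.008760
δ_res = (-38.720 + 1000) × 1.008760 − 1000 = 969.701 − 1000 = -30.30 per mil

-30.3 per mil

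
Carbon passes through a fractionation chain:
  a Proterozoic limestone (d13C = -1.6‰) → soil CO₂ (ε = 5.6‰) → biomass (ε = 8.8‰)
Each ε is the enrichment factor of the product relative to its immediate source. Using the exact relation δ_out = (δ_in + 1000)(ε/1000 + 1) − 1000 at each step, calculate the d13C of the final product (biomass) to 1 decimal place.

step 1: δ = (-1.60 + 1000)·(5.6/1000 + 1) − 1000 = 3.99‰
step 2: δ = (3.99 + 1000)·(8.8/1000 + 1) − 1000 = 12.83‰

12.8‰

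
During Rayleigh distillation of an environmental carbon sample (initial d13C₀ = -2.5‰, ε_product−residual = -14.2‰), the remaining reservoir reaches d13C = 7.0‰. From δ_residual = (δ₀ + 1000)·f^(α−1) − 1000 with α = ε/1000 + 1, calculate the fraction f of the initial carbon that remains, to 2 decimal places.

α − 1 = ε/1000 = -0.0142
(δ_res + 1000)/(δ₀ + 1000) = (7.0 + 1000)/(-2.5 + 1000) = 1007.0/997.5 = 1.009524
f = 1.009524^(1/-0.0142) = exp(ln(1.009524)/-0.0142) = exp(0.00948/-0.0142)
f = exp(-0.6675) = 0.5130

0.51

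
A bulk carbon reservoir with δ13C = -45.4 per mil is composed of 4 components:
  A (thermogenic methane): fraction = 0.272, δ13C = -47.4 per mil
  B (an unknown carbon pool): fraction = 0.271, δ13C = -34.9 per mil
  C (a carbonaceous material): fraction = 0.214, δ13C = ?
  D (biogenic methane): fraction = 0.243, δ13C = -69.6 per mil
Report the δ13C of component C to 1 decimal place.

-28.7 per mil

Isotope mass balance: δ_bulk = Σ fᵢ·δᵢ.
-45.4 = 0.272×(-47.4) + 0.271×(-34.9) + 0.214×δ_C + 0.243×(-69.6)
0.214·δ_C = -45.4 − (-39.264) = -6.136
δ_C = -6.136 / 0.214 = -28.68 per mil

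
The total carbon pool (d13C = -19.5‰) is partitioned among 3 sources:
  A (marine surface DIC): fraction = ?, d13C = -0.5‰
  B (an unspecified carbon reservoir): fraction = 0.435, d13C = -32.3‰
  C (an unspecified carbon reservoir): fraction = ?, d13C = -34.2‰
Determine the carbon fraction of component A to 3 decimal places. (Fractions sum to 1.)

Let f_A and f_C be the unknown fractions; fractions sum to 1 so f_A + f_C = 0.565.
Mass balance: Σ fᵢ·δᵢ = δ_bulk ⇒ f_A·(-0.5) + f_C·(-34.2) = -19.5 − (-14.050) = -5.450
Substitute f_C = 0.565 − f_A:
f_A·(-0.5 − -34.2) = -5.450 − 0.565×(-34.2) = 13.873
f_A = 13.873 / 33.7 = 0.4117

0.412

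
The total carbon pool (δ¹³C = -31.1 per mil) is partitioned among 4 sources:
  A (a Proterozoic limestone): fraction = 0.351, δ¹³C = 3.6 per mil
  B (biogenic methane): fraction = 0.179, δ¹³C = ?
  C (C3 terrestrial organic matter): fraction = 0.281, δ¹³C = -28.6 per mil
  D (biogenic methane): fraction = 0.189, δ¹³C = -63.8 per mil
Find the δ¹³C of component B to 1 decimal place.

Isotope mass balance: δ_bulk = Σ fᵢ·δᵢ.
-31.1 = 0.351×(3.6) + 0.179×δ_B + 0.281×(-28.6) + 0.189×(-63.8)
0.179·δ_B = -31.1 − (-18.831) = -12.269
δ_B = -12.269 / 0.179 = -68.54 per mil

-68.5 per mil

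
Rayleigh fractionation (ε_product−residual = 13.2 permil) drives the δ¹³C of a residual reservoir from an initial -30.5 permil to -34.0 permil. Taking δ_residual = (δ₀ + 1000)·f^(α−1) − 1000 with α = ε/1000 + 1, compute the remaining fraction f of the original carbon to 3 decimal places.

α − 1 = ε/1000 = 0.0132
(δ_res + 1000)/(δ₀ + 1000) = (-34.0 + 1000)/(-30.5 + 1000) = 966.0/969.5 = 0.996390
f = 0.996390^(1/0.0132) = exp(ln(0.996390)/0.0132) = exp(-0.00362/0.0132)
f = exp(-0.2740) = 0.7603

0.760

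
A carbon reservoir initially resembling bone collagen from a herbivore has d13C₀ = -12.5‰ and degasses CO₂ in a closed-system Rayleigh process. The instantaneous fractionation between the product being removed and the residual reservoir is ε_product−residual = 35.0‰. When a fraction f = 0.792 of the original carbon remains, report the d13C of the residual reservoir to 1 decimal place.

Rayleigh residual: δ_res = (δ₀ + 1000)·f^(α−1) − 1000
α = ε/1000 + 1 = 1.03500, so α − 1 = 0.03500
f^(α−1) = 0.792^(0.03500) = 0.991871
δ_res = (-12.5 + 1000) × 0.991871 − 1000 = 979.473 − 1000 = -20.53‰

-20.5‰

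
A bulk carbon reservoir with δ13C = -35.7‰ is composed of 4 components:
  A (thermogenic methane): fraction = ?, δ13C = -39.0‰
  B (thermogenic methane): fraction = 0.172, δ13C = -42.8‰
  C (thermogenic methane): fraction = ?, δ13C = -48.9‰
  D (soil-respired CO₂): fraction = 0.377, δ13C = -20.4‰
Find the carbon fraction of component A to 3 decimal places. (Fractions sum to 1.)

Let f_A and f_C be the unknown fractions; fractions sum to 1 so f_A + f_C = 0.451.
Mass balance: Σ fᵢ·δᵢ = δ_bulk ⇒ f_A·(-39.0) + f_C·(-48.9) = -35.7 − (-15.052) = -20.648
Substitute f_C = 0.451 − f_A:
f_A·(-39.0 − -48.9) = -20.648 − 0.451×(-48.9) = 1.406
f_A = 1.406 / 9.9 = 0.1421

0.142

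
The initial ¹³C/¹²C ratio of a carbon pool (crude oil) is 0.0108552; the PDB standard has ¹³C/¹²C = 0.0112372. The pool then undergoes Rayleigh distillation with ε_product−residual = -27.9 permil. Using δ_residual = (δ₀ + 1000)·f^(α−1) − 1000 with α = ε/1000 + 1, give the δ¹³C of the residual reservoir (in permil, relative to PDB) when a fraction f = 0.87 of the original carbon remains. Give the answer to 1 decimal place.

δ₀ = (0.0108552/0.0112372 − 1)×1000 = (0.966006 − 1)×1000 = -33.994 permil
α − 1 = ε/1000 = -0.0279
f^(α−1) = 0.87^(-0.0279) = 1.003893
δ_res = (-33.994 + 1000) × 1.003893 − 1000 = 969.766 − 1000 = -30.23 permil

-30.2 permil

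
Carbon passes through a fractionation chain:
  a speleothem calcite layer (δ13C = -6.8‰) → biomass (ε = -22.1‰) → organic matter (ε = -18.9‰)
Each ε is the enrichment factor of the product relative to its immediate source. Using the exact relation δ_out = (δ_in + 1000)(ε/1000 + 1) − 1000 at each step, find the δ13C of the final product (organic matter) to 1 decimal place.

step 1: δ = (-6.80 + 1000)·(-22.1/1000 + 1) − 1000 = -28.75‰
step 2: δ = (-28.75 + 1000)·(-18.9/1000 + 1) − 1000 = -47.11‰

-47.1‰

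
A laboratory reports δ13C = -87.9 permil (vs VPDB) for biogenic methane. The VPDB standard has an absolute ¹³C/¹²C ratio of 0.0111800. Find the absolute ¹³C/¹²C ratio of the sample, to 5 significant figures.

R_sample = R_standard × (δ13C/1000 + 1)
R_sample = 0.0111800 × (-87.9/1000 + 1) = 0.0111800 × 0.912100
R_sample = 0.0101973

0.010197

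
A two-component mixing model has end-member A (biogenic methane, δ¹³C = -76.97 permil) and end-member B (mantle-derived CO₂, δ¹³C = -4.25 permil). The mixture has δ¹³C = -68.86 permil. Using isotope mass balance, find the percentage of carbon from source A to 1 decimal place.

88.8%

δ_mix = f_A·δ_A + (1 − f_A)·δ_B  ⇒  f_A = (δ_mix − δ_B)/(δ_A − δ_B)
f_A = (-68.86 − (-4.25)) / (-76.97 − (-4.25))
f_A = -64.61 / -72.72 = 0.8885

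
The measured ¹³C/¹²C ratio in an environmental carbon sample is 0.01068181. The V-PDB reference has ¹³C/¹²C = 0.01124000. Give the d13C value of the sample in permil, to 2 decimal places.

-49.66 permil

d13C = (R_sample / R_standard − 1) × 1000
R_sample / R_standard = 0.01068181 / 0.01124000 = 0.950339
d13C = (0.950339 − 1) × 1000 = -49.661 permil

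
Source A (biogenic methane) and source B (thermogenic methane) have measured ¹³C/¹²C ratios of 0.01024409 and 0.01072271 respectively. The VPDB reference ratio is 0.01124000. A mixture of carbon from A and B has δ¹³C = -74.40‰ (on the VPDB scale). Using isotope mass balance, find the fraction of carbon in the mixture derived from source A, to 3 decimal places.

0.666

δ_A = (0.01024409/0.01124000 − 1)×1000 = (0.911396 − 1)×1000 = -88.604‰
δ_B = (0.01072271/0.01124000 − 1)×1000 = (0.953978 − 1)×1000 = -46.022‰
f_A = (δ_mix − δ_B)/(δ_A − δ_B) = (-74.40 − (-46.022))/(-88.604 − (-46.022))
f_A = -28.378 / -42.582 = 0.6664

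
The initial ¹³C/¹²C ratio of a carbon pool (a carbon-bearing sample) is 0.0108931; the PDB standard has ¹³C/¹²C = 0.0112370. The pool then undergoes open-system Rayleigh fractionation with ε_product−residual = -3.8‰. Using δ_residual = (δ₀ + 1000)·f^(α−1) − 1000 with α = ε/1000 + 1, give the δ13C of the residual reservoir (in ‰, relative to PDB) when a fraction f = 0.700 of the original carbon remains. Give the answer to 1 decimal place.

δ₀ = (0.0108931/0.0112370 − 1)×1000 = (0.969396 − 1)×1000 = -30.604‰
α − 1 = ε/1000 = -0.0038
f^(α−1) = 0.700^(-0.0038) = 1.001356
δ_res = (-30.604 + 1000) × 1.001356 − 1000 = 970.711 − 1000 = -29.29‰

-29.3‰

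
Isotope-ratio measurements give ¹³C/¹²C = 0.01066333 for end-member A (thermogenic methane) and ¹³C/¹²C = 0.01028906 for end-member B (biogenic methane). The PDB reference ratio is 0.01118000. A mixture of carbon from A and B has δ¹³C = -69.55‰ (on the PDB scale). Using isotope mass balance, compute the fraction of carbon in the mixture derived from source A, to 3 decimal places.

0.303

δ_A = (0.01066333/0.01118000 − 1)×1000 = (0.953786 − 1)×1000 = -46.214‰
δ_B = (0.01028906/0.01118000 − 1)×1000 = (0.920309 − 1)×1000 = -79.691‰
f_A = (δ_mix − δ_B)/(δ_A − δ_B) = (-69.55 − (-79.691))/(-46.214 − (-79.691))
f_A = 10.141 / 33.477 = 0.3029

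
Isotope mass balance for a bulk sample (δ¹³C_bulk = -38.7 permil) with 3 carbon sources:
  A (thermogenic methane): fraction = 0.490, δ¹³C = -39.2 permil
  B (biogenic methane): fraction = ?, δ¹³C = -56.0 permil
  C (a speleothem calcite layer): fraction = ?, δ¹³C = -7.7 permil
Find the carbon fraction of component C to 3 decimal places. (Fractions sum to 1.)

Let f_C and f_B be the unknown fractions; fractions sum to 1 so f_C + f_B = 0.510.
Mass balance: Σ fᵢ·δᵢ = δ_bulk ⇒ f_C·(-7.7) + f_B·(-56.0) = -38.7 − (-19.208) = -19.492
Substitute f_B = 0.510 − f_C:
f_C·(-7.7 − -56.0) = -19.492 − 0.510×(-56.0) = 9.068
f_C = 9.068 / 48.3 = 0.1877

0.188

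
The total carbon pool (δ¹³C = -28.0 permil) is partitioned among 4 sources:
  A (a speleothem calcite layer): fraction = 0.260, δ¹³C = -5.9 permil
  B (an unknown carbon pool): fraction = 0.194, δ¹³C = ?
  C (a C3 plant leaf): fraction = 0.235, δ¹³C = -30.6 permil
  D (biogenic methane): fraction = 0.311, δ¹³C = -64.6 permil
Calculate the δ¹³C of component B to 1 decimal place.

4.2 permil

Isotope mass balance: δ_bulk = Σ fᵢ·δᵢ.
-28.0 = 0.260×(-5.9) + 0.194×δ_B + 0.235×(-30.6) + 0.311×(-64.6)
0.194·δ_B = -28.0 − (-28.816) = 0.816
δ_B = 0.816 / 0.194 = 4.20 permil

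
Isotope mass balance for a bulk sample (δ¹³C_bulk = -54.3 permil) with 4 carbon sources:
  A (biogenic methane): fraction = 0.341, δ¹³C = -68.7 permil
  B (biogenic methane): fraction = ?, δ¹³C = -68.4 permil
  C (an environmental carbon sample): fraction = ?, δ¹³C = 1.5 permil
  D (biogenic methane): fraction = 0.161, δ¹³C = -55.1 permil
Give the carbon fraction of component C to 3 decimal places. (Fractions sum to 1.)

0.173

Let f_C and f_B be the unknown fractions; fractions sum to 1 so f_C + f_B = 0.498.
Mass balance: Σ fᵢ·δᵢ = δ_bulk ⇒ f_C·(1.5) + f_B·(-68.4) = -54.3 − (-32.298) = -22.002
Substitute f_B = 0.498 − f_C:
f_C·(1.5 − -68.4) = -22.002 − 0.498×(-68.4) = 12.061
f_C = 12.061 / 69.9 = 0.1725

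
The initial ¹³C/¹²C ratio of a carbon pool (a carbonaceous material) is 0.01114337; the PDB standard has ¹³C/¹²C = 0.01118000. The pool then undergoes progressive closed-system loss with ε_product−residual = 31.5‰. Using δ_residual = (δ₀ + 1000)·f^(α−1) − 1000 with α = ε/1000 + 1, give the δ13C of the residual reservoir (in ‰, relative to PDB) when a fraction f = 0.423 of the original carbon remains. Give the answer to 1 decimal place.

δ₀ = (0.01114337/0.01118000 − 1)×1000 = (0.996724 − 1)×1000 = -3.276‰
α − 1 = ε/1000 = 0.0315
f^(α−1) = 0.423^(0.0315) = 0.973262
δ_res = (-3.276 + 1000) × 0.973262 − 1000 = 970.073 − 1000 = -29.93‰

-29.9‰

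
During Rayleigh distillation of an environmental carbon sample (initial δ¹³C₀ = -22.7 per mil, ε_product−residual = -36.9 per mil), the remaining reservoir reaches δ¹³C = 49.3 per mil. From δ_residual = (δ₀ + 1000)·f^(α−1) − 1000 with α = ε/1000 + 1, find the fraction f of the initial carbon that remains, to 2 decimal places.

0.15

α − 1 = ε/1000 = -0.0369
(δ_res + 1000)/(δ₀ + 1000) = (49.3 + 1000)/(-22.7 + 1000) = 1049.3/977.3 = 1.073672
f = 1.073672^(1/-0.0369) = exp(ln(1.073672)/-0.0369) = exp(0.07108/-0.0369)
f = exp(-1.9264) = 0.1457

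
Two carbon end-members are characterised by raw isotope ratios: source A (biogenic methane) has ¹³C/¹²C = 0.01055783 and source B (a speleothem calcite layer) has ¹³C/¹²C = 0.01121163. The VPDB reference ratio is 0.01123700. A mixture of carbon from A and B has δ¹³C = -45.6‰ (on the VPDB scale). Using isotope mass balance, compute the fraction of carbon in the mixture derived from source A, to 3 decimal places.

0.745

δ_A = (0.01055783/0.01123700 − 1)×1000 = (0.939559 − 1)×1000 = -60.441‰
δ_B = (0.01121163/0.01123700 − 1)×1000 = (0.997742 − 1)×1000 = -2.258‰
f_A = (δ_mix − δ_B)/(δ_A − δ_B) = (-45.6 − (-2.258))/(-60.441 − (-2.258))
f_A = -43.342 / -58.183 = 0.7449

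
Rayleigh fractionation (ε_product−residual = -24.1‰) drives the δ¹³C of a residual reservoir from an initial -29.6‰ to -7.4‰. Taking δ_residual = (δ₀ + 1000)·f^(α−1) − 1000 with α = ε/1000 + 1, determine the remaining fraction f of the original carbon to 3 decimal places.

α − 1 = ε/1000 = -0.0241
(δ_res + 1000)/(δ₀ + 1000) = (-7.4 + 1000)/(-29.6 + 1000) = 992.6/970.4 = 1.022877
f = 1.022877^(1/-0.0241) = exp(ln(1.022877)/-0.0241) = exp(0.02262/-0.0241)
f = exp(-0.9386) = 0.3912

0.391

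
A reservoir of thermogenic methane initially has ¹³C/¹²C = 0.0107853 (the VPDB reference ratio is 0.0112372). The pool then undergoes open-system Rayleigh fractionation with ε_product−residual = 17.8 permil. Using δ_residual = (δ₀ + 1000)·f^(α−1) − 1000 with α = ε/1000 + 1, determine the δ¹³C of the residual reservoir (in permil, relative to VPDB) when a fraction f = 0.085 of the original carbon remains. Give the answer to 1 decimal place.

-81.4 permil

δ₀ = (0.0107853/0.0112372 − 1)×1000 = (0.959785 − 1)×1000 = -40.215 permil
α − 1 = ε/1000 = 0.0178
f^(α−1) = 0.085^(0.0178) = 0.957070
δ_res = (-40.215 + 1000) × 0.957070 − 1000 = 918.582 − 1000 = -81.42 permil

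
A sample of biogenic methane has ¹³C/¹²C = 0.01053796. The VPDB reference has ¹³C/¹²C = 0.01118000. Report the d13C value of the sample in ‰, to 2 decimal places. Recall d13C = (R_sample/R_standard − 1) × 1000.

-57.43‰

d13C = (R_sample / R_standard − 1) × 1000
R_sample / R_standard = 0.01053796 / 0.01118000 = 0.942572
d13C = (0.942572 − 1) × 1000 = -57.428‰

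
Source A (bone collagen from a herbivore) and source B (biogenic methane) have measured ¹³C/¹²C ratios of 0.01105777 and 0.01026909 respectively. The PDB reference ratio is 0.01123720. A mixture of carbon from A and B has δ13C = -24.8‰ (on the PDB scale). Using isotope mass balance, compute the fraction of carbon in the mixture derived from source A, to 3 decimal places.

0.874

δ_A = (0.01105777/0.01123720 − 1)×1000 = (0.984032 − 1)×1000 = -15.968‰
δ_B = (0.01026909/0.01123720 − 1)×1000 = (0.913848 − 1)×1000 = -86.152‰
f_A = (δ_mix − δ_B)/(δ_A − δ_B) = (-24.8 − (-86.152))/(-15.968 − (-86.152))
f_A = 61.352 / 70.185 = 0.8742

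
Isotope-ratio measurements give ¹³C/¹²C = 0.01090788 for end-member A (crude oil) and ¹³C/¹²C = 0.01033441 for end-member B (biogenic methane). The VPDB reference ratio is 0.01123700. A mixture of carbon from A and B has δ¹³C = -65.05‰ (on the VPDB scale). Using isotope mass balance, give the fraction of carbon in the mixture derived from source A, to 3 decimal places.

0.299

δ_A = (0.01090788/0.01123700 − 1)×1000 = (0.970711 − 1)×1000 = -29.289‰
δ_B = (0.01033441/0.01123700 − 1)×1000 = (0.919677 − 1)×1000 = -80.323‰
f_A = (δ_mix − δ_B)/(δ_A − δ_B) = (-65.05 − (-80.323))/(-29.289 − (-80.323))
f_A = 15.273 / 51.034 = 0.2993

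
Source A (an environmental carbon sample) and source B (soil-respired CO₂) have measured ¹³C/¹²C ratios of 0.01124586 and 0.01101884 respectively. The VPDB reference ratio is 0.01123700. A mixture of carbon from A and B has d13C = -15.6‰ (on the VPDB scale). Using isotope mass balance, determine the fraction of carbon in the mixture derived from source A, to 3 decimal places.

δ_A = (0.01124586/0.01123700 − 1)×1000 = (1.000788 − 1)×1000 = 0.788‰
δ_B = (0.01101884/0.01123700 − 1)×1000 = (0.980586 − 1)×1000 = -19.414‰
f_A = (δ_mix − δ_B)/(δ_A − δ_B) = (-15.6 − (-19.414))/(0.788 − (-19.414))
f_A = 3.814 / 20.203 = 0.1888

0.189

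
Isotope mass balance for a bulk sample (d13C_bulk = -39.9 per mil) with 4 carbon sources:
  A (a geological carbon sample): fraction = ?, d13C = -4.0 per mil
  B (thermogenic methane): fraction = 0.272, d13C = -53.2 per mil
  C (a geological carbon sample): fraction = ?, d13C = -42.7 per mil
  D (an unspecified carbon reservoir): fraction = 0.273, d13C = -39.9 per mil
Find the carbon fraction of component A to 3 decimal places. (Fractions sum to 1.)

Let f_A and f_C be the unknown fractions; fractions sum to 1 so f_A + f_C = 0.455.
Mass balance: Σ fᵢ·δᵢ = δ_bulk ⇒ f_A·(-4.0) + f_C·(-42.7) = -39.9 − (-25.363) = -14.537
Substitute f_C = 0.455 − f_A:
f_A·(-4.0 − -42.7) = -14.537 − 0.455×(-42.7) = 4.892
f_A = 4.892 / 38.7 = 0.1264

0.126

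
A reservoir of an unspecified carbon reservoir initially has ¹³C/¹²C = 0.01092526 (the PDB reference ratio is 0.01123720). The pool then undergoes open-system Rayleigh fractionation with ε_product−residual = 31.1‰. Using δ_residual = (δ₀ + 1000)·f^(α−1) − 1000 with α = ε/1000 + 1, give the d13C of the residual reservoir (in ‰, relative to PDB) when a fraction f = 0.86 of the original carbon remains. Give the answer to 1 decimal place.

δ₀ = (0.01092526/0.01123720 − 1)×1000 = (0.972240 − 1)×1000 = -27.760‰
α − 1 = ε/1000 = 0.0311
f^(α−1) = 0.86^(0.0311) = 0.995320
δ_res = (-27.760 + 1000) × 0.995320 − 1000 = 967.691 − 1000 = -32.31‰

-32.3‰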